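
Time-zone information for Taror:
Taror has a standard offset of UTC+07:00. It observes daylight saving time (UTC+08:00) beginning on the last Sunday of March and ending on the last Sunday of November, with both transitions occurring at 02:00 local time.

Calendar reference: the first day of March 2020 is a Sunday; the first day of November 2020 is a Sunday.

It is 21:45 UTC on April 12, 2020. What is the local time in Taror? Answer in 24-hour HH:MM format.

05:45

1 March 2020 is a Sunday, so Sundays fall on 1, 8, 15, 22, 29; the last is March 29.
1 November 2020 is a Sunday, so Sundays fall on 1, 8, 15, 22, 29; the last is November 29.
At the standard offset (UTC+07:00), 21:45 UTC + 7h = 04:45 Taror standard time (rolling into the next day, 13 April 2020).
The standard-time date in Taror, April 13, 2020, falls between 29 March and 29 November, so daylight saving is in effect and Taror is at UTC+08:00.
21:45 UTC + 8h = 05:45 local (rolling into the next day, 13 April 2020).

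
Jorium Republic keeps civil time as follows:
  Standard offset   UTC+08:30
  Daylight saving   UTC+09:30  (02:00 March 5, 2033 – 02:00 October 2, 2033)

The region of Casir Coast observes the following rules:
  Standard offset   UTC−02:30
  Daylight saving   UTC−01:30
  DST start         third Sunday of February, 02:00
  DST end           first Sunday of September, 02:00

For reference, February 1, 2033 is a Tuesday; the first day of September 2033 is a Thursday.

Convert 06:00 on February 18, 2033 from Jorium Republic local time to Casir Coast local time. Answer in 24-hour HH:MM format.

February 18, 2033 is outside the daylight-saving period (5 March – 2 October), so Jorium Republic is on standard time, UTC+08:30.
06:00 Jorium Republic − 8h30m = 21:30 UTC (rolling into the previous day, 17 February 2033).
1 February 2033 is a Tuesday, so the first Sunday is February 6 and the third is February 20.
1 September 2033 is a Thursday, so the first Sunday is September 4.
At the standard offset (UTC−02:30), 21:30 UTC − 2h30m = 19:00 Casir Coast standard time.
The standard-time date in Casir Coast, February 17, 2033, does not fall between 20 February and 4 September, so daylight saving is not in effect and Casir Coast is at UTC−02:30.
21:30 UTC − 2h30m = 19:00 Casir Coast.

19:00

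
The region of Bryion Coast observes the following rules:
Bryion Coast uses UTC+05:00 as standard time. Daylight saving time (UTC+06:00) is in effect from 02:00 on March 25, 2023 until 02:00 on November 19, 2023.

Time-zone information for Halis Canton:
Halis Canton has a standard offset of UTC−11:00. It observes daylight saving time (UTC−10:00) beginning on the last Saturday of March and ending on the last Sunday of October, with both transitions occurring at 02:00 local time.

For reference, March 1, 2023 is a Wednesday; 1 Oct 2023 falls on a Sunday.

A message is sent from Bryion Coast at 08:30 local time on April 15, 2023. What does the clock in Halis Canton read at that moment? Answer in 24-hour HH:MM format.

April 15, 2023 falls between 25 March and 19 November, so daylight saving is in effect and Bryion Coast is at UTC+06:00.
08:30 Bryion Coast − 6h = 02:30 UTC.
1 March 2023 is a Wednesday, so Saturdays fall on 4, 11, 18, 25; the last is March 25.
1 October 2023 is a Sunday, so Sundays fall on 1, 8, 15, 22, 29; the last is October 29.
At the standard offset (UTC−11:00), 02:30 UTC − 11h = 15:30 Halis Canton standard time (rolling into the previous day, 14 April 2023).
Daylight saving runs 25 March – 29 October; the standard-time date in Halis Canton, April 14, 2023, is inside that window, so Halis Canton is at UTC−10:00.
02:30 UTC − 10h = 16:30 Halis Canton (rolling into the previous day, 14 April 2023).

16:30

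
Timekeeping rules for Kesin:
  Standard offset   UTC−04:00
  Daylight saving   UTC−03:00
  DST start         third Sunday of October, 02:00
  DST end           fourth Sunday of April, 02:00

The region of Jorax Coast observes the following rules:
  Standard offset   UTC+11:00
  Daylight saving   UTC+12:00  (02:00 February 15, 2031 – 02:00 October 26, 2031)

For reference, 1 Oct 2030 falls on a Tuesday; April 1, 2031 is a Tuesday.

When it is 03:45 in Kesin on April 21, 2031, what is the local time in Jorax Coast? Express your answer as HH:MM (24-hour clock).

1 October 2030 is a Tuesday, so the first Sunday is October 6 and the third is October 20.
1 April 2031 is a Tuesday, so the first Sunday is April 6 and the fourth is April 27.
Daylight saving runs 20 October 2030 – 27 April 2031; April 21, 2031 is inside that window, so Kesin is at UTC−03:00.
03:45 Kesin + 3h = 06:45 UTC.
At the standard offset (UTC+11:00), 06:45 UTC + 11h = 17:45 Jorax Coast standard time.
The standard-time date in Jorax Coast, April 21, 2031, lies within the daylight-saving period (15 February – 26 October), so Jorax Coast is on daylight time, UTC+12:00.
06:45 UTC + 12h = 18:45 Jorax Coast.

18:45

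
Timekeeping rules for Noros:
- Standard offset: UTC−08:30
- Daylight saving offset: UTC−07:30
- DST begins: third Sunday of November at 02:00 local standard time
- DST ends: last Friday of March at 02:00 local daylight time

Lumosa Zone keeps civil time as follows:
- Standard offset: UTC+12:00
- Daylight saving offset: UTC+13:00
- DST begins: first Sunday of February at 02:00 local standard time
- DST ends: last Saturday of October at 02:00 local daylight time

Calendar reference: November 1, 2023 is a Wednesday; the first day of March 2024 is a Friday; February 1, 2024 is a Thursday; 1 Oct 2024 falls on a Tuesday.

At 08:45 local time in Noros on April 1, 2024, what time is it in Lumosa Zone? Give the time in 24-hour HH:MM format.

1 November 2023 is a Wednesday, so the first Sunday is November 5 and the third is November 19.
1 March 2024 is a Friday, so Fridays fall on 1, 8, 15, 22, 29; the last is March 29.
April 1, 2024 is outside the daylight-saving period (19 November 2023 – 29 March 2024), so Noros is on standard time, UTC−08:30.
08:45 Noros + 8h30m = 17:15 UTC.
1 February 2024 is a Thursday, so the first Sunday is February 4.
1 October 2024 is a Tuesday, so Saturdays fall on 5, 12, 19, 26; the last is October 26.
At the standard offset (UTC+12:00), 17:15 UTC + 12h = 05:15 Lumosa Zone standard time (rolling into the next day, 2 April 2024).
The standard-time date in Lumosa Zone, April 2, 2024, lies within the daylight-saving period (4 February – 26 October), so Lumosa Zone is on daylight time, UTC+13:00.
17:15 UTC + 13h = 06:15 Lumosa Zone (rolling into the next day, 2 April 2024).

06:15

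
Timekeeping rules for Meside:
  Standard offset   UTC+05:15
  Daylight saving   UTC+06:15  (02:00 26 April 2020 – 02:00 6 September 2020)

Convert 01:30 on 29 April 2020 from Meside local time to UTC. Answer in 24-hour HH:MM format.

29 April 2020 lies within the daylight-saving period (26 April – 6 September), so Meside is on daylight time, UTC+06:15.
01:30 local − 6h15m = 19:15 UTC (rolling into the previous day, 28 April 2020).

19:15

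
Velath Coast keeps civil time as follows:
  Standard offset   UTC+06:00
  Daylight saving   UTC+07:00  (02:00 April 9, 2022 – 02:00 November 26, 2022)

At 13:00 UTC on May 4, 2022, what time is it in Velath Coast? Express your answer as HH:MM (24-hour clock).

20:00

At the standard offset (UTC+06:00), 13:00 UTC + 6h = 19:00 Velath Coast standard time.
Daylight saving runs 9 April – 26 November; the standard-time date in Velath Coast, May 4, 2022, is inside that window, so Velath Coast is at UTC+07:00.
13:00 UTC + 7h = 20:00 local.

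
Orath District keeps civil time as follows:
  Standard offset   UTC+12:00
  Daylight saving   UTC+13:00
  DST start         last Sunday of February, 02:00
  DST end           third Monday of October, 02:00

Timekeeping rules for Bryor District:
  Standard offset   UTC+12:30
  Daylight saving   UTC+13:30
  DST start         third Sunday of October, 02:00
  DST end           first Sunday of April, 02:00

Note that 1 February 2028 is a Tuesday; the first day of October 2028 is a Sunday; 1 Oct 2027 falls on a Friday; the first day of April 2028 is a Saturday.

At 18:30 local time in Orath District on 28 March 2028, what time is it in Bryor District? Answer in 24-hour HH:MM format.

1 February 2028 is a Tuesday, so Sundays fall on 6, 13, 20, 27; the last is February 27.
1 October 2028 is a Sunday, so the first Monday is October 2 and the third is October 16.
Daylight saving runs 27 February – 16 October; 28 March 2028 is inside that window, so Orath District is at UTC+13:00.
18:30 Orath District − 13h = 05:30 UTC.
1 October 2027 is a Friday, so the first Sunday is October 3 and the third is October 17.
1 April 2028 is a Saturday, so the first Sunday is April 2.
At the standard offset (UTC+12:30), 05:30 UTC + 12h30m = 18:00 Bryor District standard time.
Daylight saving runs 17 October 2027 – 2 April 2028; the standard-time date in Bryor District, 28 March 2028, is inside that window, so Bryor District is at UTC+13:30.
05:30 UTC + 13h30m = 19:00 Bryor District.

19:00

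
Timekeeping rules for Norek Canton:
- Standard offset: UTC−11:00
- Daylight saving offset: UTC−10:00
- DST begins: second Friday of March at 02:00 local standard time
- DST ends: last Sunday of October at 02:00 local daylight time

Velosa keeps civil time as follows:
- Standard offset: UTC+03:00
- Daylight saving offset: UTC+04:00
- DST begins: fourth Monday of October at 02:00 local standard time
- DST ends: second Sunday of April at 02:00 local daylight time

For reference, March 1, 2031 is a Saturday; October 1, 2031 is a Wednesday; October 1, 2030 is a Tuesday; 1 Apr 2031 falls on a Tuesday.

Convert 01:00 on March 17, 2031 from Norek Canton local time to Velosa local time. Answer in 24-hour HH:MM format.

1 March 2031 is a Saturday, so the first Friday is March 7 and the second is March 14.
1 October 2031 is a Wednesday, so Sundays fall on 5, 12, 19, 26; the last is October 26.
March 17, 2031 lies within the daylight-saving period (14 March – 26 October), so Norek Canton is on daylight time, UTC−10:00.
01:00 Norek Canton + 10h = 11:00 UTC.
1 October 2030 is a Tuesday, so the first Monday is October 7 and the fourth is October 28.
1 April 2031 is a Tuesday, so the first Sunday is April 6 and the second is April 13.
At the standard offset (UTC+03:00), 11:00 UTC + 3h = 14:00 Velosa standard time.
The standard-time date in Velosa, March 17, 2031, lies within the daylight-saving period (28 October 2030 – 13 April 2031), so Velosa is on daylight time, UTC+04:00.
11:00 UTC + 4h = 15:00 Velosa.

15:00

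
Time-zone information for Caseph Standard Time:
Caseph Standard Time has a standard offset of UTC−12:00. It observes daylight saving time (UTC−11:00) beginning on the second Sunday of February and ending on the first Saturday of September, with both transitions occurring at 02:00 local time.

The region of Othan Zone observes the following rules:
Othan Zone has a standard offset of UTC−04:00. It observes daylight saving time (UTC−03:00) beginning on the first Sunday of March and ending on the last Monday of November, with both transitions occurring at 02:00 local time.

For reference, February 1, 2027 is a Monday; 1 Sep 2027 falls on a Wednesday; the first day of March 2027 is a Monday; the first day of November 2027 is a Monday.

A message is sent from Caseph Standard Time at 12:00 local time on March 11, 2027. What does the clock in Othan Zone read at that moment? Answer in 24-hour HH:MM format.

20:00

1 February 2027 is a Monday, so the first Sunday is February 7 and the second is February 14.
1 September 2027 is a Wednesday, so the first Saturday is September 4.
March 11, 2027 falls between 14 February and 4 September, so daylight saving is in effect and Caseph Standard Time is at UTC−11:00.
12:00 Caseph Standard Time + 11h = 23:00 UTC.
1 March 2027 is a Monday, so the first Sunday is March 7.
1 November 2027 is a Monday, so Mondays fall on 1, 8, 15, 22, 29; the last is November 29.
At the standard offset (UTC−04:00), 23:00 UTC − 4h = 19:00 Othan Zone standard time.
Daylight saving runs 7 March – 29 November; the standard-time date in Othan Zone, March 11, 2027, is inside that window, so Othan Zone is at UTC−03:00.
23:00 UTC − 3h = 20:00 Othan Zone.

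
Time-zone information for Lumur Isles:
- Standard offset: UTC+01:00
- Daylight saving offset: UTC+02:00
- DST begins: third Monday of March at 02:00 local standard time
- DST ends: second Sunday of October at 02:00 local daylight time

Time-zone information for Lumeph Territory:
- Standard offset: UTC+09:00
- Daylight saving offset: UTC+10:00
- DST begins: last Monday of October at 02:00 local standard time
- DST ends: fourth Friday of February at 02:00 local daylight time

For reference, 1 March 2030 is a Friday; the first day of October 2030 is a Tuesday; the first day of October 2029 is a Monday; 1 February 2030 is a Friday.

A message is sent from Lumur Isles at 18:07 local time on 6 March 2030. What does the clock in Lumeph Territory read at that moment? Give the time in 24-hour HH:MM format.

1 March 2030 is a Friday, so the first Monday is March 4 and the third is March 18.
1 October 2030 is a Tuesday, so the first Sunday is October 6 and the second is October 13.
Daylight saving runs 18 March – 13 October; 6 March 2030 is outside that window, so Lumur Isles is on standard time at UTC+01:00.
18:07 Lumur Isles − 1h = 17:07 UTC.
1 October 2029 is a Monday, so Mondays fall on 1, 8, 15, 22, 29; the last is October 29.
1 February 2030 is a Friday, so the first Friday is February 1 and the fourth is February 22.
At the standard offset (UTC+09:00), 17:07 UTC + 9h = 02:07 Lumeph Territory standard time (rolling into the next day, 7 March 2030).
The standard-time date in Lumeph Territory, 7 March 2030, does not fall between 29 October 2029 and 22 February 2030, so daylight saving is not in effect and Lumeph Territory is at UTC+09:00.
17:07 UTC + 9h = 02:07 Lumeph Territory (rolling into the next day, 7 March 2030).

02:07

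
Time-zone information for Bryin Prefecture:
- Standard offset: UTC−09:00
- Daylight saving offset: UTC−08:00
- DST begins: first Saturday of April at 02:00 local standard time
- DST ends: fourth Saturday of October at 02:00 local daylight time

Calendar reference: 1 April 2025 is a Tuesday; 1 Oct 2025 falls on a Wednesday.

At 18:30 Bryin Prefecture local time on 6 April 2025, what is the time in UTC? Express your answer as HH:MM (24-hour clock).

02:30

1 April 2025 is a Tuesday, so the first Saturday is April 5.
1 October 2025 is a Wednesday, so the first Saturday is October 4 and the fourth is October 25.
Daylight saving runs 5 April – 25 October; 6 April 2025 is inside that window, so Bryin Prefecture is at UTC−08:00.
18:30 local + 8h = 02:30 UTC (rolling into the next day, 7 April 2025).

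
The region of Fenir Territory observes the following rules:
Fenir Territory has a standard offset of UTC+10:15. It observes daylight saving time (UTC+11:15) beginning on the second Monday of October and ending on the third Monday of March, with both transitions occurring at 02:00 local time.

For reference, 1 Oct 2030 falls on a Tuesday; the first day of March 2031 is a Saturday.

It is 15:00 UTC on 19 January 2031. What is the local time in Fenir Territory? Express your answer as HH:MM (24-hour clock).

1 October 2030 is a Tuesday, so the first Monday is October 7 and the second is October 14.
1 March 2031 is a Saturday, so the first Monday is March 3 and the third is March 17.
At the standard offset (UTC+10:15), 15:00 UTC + 10h15m = 01:15 Fenir Territory standard time (rolling into the next day, 20 January 2031).
The standard-time date in Fenir Territory, 20 January 2031, lies within the daylight-saving period (14 October 2030 – 17 March 2031), so Fenir Territory is on daylight time, UTC+11:15.
15:00 UTC + 11h15m = 02:15 local (rolling into the next day, 20 January 2031).

02:15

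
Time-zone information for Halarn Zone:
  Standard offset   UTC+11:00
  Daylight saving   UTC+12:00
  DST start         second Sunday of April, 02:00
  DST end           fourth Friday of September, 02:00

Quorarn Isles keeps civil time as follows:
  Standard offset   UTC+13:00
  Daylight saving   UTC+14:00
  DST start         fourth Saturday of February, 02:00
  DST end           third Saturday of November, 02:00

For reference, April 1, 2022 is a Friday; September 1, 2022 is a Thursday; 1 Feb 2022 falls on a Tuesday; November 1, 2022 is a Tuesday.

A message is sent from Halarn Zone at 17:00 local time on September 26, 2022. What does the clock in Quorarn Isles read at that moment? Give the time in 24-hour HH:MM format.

1 April 2022 is a Friday, so the first Sunday is April 3 and the second is April 10.
1 September 2022 is a Thursday, so the first Friday is September 2 and the fourth is September 23.
September 26, 2022 is outside the daylight-saving period (10 April – 23 September), so Halarn Zone is on standard time, UTC+11:00.
17:00 Halarn Zone − 11h = 06:00 UTC.
1 February 2022 is a Tuesday, so the first Saturday is February 5 and the fourth is February 26.
1 November 2022 is a Tuesday, so the first Saturday is November 5 and the third is November 19.
At the standard offset (UTC+13:00), 06:00 UTC + 13h = 19:00 Quorarn Isles standard time.
Daylight saving runs 26 February – 19 November; the standard-time date in Quorarn Isles, September 26, 2022, is inside that window, so Quorarn Isles is at UTC+14:00.
06:00 UTC + 14h = 20:00 Quorarn Isles.

20:00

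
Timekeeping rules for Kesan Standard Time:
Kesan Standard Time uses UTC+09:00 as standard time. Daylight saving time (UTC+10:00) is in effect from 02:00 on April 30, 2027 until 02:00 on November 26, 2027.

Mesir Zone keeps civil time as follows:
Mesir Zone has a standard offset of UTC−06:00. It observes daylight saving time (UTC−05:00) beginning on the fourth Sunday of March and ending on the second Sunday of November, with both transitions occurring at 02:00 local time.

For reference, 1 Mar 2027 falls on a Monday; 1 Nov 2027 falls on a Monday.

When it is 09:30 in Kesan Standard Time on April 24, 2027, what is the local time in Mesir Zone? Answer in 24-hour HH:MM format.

April 24, 2027 is outside the daylight-saving period (30 April – 26 November), so Kesan Standard Time is on standard time, UTC+09:00.
09:30 Kesan Standard Time − 9h = 00:30 UTC.
1 March 2027 is a Monday, so the first Sunday is March 7 and the fourth is March 28.
1 November 2027 is a Monday, so the first Sunday is November 7 and the second is November 14.
At the standard offset (UTC−06:00), 00:30 UTC − 6h = 18:30 Mesir Zone standard time (rolling into the previous day, 23 April 2027).
The standard-time date in Mesir Zone, April 23, 2027, lies within the daylight-saving period (28 March – 14 November), so Mesir Zone is on daylight time, UTC−05:00.
00:30 UTC − 5h = 19:30 Mesir Zone (rolling into the previous day, 23 April 2027).

19:30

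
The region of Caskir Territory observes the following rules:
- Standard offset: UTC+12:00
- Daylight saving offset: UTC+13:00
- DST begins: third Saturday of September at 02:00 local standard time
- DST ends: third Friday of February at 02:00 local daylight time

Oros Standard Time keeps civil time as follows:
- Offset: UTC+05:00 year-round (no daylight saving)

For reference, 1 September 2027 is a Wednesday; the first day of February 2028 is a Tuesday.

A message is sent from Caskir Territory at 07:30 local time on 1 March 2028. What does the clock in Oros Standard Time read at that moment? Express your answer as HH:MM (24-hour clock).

00:30

1 September 2027 is a Wednesday, so the first Saturday is September 4 and the third is September 18.
1 February 2028 is a Tuesday, so the first Friday is February 4 and the third is February 18.
1 March 2028 is outside the daylight-saving period (18 September 2027 – 18 February 2028), so Caskir Territory is on standard time, UTC+12:00.
07:30 Caskir Territory − 12h = 19:30 UTC (rolling into the previous day, 29 February 2028).
Oros Standard Time has no daylight saving, so its offset is UTC+05:00 year-round.
19:30 UTC + 5h = 00:30 Oros Standard Time (rolling into the next day, 1 March 2028).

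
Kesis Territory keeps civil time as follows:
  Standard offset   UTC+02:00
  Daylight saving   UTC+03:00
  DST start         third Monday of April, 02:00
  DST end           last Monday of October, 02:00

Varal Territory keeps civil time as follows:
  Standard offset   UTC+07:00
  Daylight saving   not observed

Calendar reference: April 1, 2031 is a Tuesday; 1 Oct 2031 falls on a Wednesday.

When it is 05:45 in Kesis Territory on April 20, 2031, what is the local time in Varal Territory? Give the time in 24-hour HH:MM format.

1 April 2031 is a Tuesday, so the first Monday is April 7 and the third is April 21.
1 October 2031 is a Wednesday, so Mondays fall on 6, 13, 20, 27; the last is October 27.
April 20, 2031 is outside the daylight-saving period (21 April – 27 October), so Kesis Territory is on standard time, UTC+02:00.
05:45 Kesis Territory − 2h = 03:45 UTC.
Varal Territory stays on UTC+07:00 all year.
03:45 UTC + 7h = 10:45 Varal Territory.

10:45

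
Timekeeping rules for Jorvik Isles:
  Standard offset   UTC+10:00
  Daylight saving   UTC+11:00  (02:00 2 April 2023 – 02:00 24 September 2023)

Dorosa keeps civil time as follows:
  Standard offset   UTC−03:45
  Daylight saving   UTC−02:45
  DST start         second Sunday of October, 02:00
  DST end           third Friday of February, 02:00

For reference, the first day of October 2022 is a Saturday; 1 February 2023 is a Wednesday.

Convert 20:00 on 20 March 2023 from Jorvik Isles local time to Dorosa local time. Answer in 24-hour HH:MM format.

20 March 2023 does not fall between 2 April and 24 September, so daylight saving is not in effect and Jorvik Isles is at UTC+10:00.
20:00 Jorvik Isles − 10h = 10:00 UTC.
1 October 2022 is a Saturday, so the first Sunday is October 2 and the second is October 9.
1 February 2023 is a Wednesday, so the first Friday is February 3 and the third is February 17.
At the standard offset (UTC−03:45), 10:00 UTC − 3h45m = 06:15 Dorosa standard time.
The standard-time date in Dorosa, 20 March 2023, does not fall between 9 October 2022 and 17 February 2023, so daylight saving is not in effect and Dorosa is at UTC−03:45.
10:00 UTC − 3h45m = 06:15 Dorosa.

06:15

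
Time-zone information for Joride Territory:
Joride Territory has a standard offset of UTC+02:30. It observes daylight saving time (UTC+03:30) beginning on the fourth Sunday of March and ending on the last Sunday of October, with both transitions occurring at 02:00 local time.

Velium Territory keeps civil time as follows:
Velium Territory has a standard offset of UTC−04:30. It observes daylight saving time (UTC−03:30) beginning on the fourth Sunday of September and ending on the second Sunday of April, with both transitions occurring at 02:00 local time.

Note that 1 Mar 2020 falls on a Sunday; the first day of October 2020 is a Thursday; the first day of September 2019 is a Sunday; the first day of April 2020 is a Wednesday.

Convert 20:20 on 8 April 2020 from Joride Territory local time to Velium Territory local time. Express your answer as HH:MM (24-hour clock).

1 March 2020 is a Sunday, so the first Sunday is March 1 and the fourth is March 22.
1 October 2020 is a Thursday, so Sundays fall on 4, 11, 18, 25; the last is October 25.
8 April 2020 lies within the daylight-saving period (22 March – 25 October), so Joride Territory is on daylight time, UTC+03:30.
20:20 Joride Territory − 3h30m = 16:50 UTC.
1 September 2019 is a Sunday, so the first Sunday is September 1 and the fourth is September 22.
1 April 2020 is a Wednesday, so the first Sunday is April 5 and the second is April 12.
At the standard offset (UTC−04:30), 16:50 UTC − 4h30m = 12:20 Velium Territory standard time.
The standard-time date in Velium Territory, 8 April 2020, falls between 22 September 2019 and 12 April 2020, so daylight saving is in effect and Velium Territory is at UTC−03:30.
16:50 UTC − 3h30m = 13:20 Velium Territory.

13:20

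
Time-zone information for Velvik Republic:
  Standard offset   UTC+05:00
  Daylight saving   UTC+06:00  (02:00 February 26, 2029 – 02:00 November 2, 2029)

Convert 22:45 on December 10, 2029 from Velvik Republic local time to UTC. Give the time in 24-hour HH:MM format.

Daylight saving runs 26 February – 2 November; December 10, 2029 is outside that window, so Velvik Republic is on standard time at UTC+05:00.
22:45 local − 5h = 17:45 UTC.

17:45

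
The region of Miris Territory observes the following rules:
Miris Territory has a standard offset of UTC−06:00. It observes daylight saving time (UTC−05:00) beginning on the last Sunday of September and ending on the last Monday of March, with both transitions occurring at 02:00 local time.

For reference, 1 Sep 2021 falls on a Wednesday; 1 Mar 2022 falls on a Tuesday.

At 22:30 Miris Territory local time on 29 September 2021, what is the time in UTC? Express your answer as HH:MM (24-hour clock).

03:30

1 September 2021 is a Wednesday, so Sundays fall on 5, 12, 19, 26; the last is September 26.
1 March 2022 is a Tuesday, so Mondays fall on 7, 14, 21, 28; the last is March 28.
29 September 2021 falls between 26 September 2021 and 28 March 2022, so daylight saving is in effect and Miris Territory is at UTC−05:00.
22:30 local + 5h = 03:30 UTC (rolling into the next day, 30 September 2021).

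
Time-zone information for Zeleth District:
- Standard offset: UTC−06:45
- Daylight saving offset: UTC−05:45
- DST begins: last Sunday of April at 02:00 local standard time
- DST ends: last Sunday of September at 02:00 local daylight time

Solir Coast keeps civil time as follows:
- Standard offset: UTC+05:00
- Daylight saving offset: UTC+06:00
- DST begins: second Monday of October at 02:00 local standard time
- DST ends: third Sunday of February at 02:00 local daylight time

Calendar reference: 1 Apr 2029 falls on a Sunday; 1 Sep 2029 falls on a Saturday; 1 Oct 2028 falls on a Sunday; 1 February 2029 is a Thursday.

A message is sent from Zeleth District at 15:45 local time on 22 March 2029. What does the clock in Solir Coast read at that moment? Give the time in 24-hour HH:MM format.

03:30

1 April 2029 is a Sunday, so Sundays fall on 1, 8, 15, 22, 29; the last is April 29.
1 September 2029 is a Saturday, so Sundays fall on 2, 9, 16, 23, 30; the last is September 30.
22 March 2029 does not fall between 29 April and 30 September, so daylight saving is not in effect and Zeleth District is at UTC−06:45.
15:45 Zeleth District + 6h45m = 22:30 UTC.
1 October 2028 is a Sunday, so the first Monday is October 2 and the second is October 9.
1 February 2029 is a Thursday, so the first Sunday is February 4 and the third is February 18.
At the standard offset (UTC+05:00), 22:30 UTC + 5h = 03:30 Solir Coast standard time (rolling into the next day, 23 March 2029).
The standard-time date in Solir Coast, 23 March 2029, does not fall between 9 October 2028 and 18 February 2029, so daylight saving is not in effect and Solir Coast is at UTC+05:00.
22:30 UTC + 5h = 03:30 Solir Coast (rolling into the next day, 23 March 2029).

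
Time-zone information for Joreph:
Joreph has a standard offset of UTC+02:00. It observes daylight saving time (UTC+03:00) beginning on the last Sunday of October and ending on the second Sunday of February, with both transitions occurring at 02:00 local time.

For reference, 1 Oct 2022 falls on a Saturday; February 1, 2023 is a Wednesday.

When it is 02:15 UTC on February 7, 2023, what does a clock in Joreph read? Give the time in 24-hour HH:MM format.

05:15

1 October 2022 is a Saturday, so Sundays fall on 2, 9, 16, 23, 30; the last is October 30.
1 February 2023 is a Wednesday, so the first Sunday is February 5 and the second is February 12.
At the standard offset (UTC+02:00), 02:15 UTC + 2h = 04:15 Joreph standard time.
The standard-time date in Joreph, February 7, 2023, falls between 30 October 2022 and 12 February 2023, so daylight saving is in effect and Joreph is at UTC+03:00.
02:15 UTC + 3h = 05:15 local.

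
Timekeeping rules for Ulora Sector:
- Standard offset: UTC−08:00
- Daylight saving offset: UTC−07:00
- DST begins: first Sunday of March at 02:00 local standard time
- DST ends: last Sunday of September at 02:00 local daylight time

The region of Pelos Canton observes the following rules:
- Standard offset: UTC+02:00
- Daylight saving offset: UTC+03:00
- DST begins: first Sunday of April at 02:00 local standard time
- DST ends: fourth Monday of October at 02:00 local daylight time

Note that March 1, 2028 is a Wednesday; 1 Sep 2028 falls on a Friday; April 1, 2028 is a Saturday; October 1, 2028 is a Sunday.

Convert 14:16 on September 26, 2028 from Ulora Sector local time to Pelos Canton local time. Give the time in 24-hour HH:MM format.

1 March 2028 is a Wednesday, so the first Sunday is March 5.
1 September 2028 is a Friday, so Sundays fall on 3, 10, 17, 24; the last is September 24.
September 26, 2028 does not fall between 5 March and 24 September, so daylight saving is not in effect and Ulora Sector is at UTC−08:00.
14:16 Ulora Sector + 8h = 22:16 UTC.
1 April 2028 is a Saturday, so the first Sunday is April 2.
1 October 2028 is a Sunday, so the first Monday is October 2 and the fourth is October 23.
At the standard offset (UTC+02:00), 22:16 UTC + 2h = 00:16 Pelos Canton standard time (rolling into the next day, 27 September 2028).
Daylight saving runs 2 April – 23 October; the standard-time date in Pelos Canton, September 27, 2028, is inside that window, so Pelos Canton is at UTC+03:00.
22:16 UTC + 3h = 01:16 Pelos Canton (rolling into the next day, 27 September 2028).

01:16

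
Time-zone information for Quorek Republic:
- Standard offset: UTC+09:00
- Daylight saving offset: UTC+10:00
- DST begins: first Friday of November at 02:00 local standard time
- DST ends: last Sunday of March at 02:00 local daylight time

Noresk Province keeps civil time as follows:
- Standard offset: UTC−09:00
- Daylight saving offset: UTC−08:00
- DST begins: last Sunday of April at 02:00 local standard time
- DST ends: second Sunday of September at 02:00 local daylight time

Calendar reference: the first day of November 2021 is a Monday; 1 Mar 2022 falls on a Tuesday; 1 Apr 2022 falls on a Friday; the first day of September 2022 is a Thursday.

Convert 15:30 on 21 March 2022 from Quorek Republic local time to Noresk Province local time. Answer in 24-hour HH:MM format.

20:30

1 November 2021 is a Monday, so the first Friday is November 5.
1 March 2022 is a Tuesday, so Sundays fall on 6, 13, 20, 27; the last is March 27.
Daylight saving runs 5 November 2021 – 27 March 2022; 21 March 2022 is inside that window, so Quorek Republic is at UTC+10:00.
15:30 Quorek Republic − 10h = 05:30 UTC.
1 April 2022 is a Friday, so Sundays fall on 3, 10, 17, 24; the last is April 24.
1 September 2022 is a Thursday, so the first Sunday is September 4 and the second is September 11.
At the standard offset (UTC−09:00), 05:30 UTC − 9h = 20:30 Noresk Province standard time (rolling into the previous day, 20 March 2022).
Daylight saving runs 24 April – 11 September; the standard-time date in Noresk Province, 20 March 2022, is outside that window, so Noresk Province is on standard time at UTC−09:00.
05:30 UTC − 9h = 20:30 Noresk Province (rolling into the previous day, 20 March 2022).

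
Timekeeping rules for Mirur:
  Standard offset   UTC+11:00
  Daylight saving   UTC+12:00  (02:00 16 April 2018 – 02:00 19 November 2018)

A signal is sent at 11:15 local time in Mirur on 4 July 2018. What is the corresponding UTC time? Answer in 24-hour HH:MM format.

23:15

Daylight saving runs 16 April – 19 November; 4 July 2018 is inside that window, so Mirur is at UTC+12:00.
11:15 local − 12h = 23:15 UTC (rolling into the previous day, 3 July 2018).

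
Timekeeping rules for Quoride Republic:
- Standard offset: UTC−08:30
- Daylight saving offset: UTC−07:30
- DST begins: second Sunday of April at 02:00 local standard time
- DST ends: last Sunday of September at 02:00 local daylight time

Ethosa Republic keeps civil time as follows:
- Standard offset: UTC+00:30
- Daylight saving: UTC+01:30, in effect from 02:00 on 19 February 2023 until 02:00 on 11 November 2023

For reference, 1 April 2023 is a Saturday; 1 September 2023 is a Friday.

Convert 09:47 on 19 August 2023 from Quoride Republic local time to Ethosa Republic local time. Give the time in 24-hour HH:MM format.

18:47

1 April 2023 is a Saturday, so the first Sunday is April 2 and the second is April 9.
1 September 2023 is a Friday, so Sundays fall on 3, 10, 17, 24; the last is September 24.
19 August 2023 lies within the daylight-saving period (9 April – 24 September), so Quoride Republic is on daylight time, UTC−07:30.
09:47 Quoride Republic + 7h30m = 17:17 UTC.
At the standard offset (UTC+00:30), 17:17 UTC + 0h30m = 17:47 Ethosa Republic standard time.
The standard-time date in Ethosa Republic, 19 August 2023, lies within the daylight-saving period (19 February – 11 November), so Ethosa Republic is on daylight time, UTC+01:30.
17:17 UTC + 1h30m = 18:47 Ethosa Republic.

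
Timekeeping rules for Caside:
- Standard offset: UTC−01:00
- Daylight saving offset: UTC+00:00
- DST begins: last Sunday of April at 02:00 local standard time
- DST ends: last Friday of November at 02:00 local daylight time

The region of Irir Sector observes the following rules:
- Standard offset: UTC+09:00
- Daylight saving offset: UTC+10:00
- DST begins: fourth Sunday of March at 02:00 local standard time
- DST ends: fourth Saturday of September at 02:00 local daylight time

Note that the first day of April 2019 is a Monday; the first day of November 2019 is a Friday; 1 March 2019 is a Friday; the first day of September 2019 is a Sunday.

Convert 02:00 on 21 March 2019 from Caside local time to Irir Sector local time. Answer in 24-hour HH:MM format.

1 April 2019 is a Monday, so Sundays fall on 7, 14, 21, 28; the last is April 28.
1 November 2019 is a Friday, so Fridays fall on 1, 8, 15, 22, 29; the last is November 29.
Daylight saving runs 28 April – 29 November; 21 March 2019 is outside that window, so Caside is on standard time at UTC−01:00.
02:00 Caside + 1h = 03:00 UTC.
1 March 2019 is a Friday, so the first Sunday is March 3 and the fourth is March 24.
1 September 2019 is a Sunday, so the first Saturday is September 7 and the fourth is September 28.
At the standard offset (UTC+09:00), 03:00 UTC + 9h = 12:00 Irir Sector standard time.
The standard-time date in Irir Sector, 21 March 2019, does not fall between 24 March and 28 September, so daylight saving is not in effect and Irir Sector is at UTC+09:00.
03:00 UTC + 9h = 12:00 Irir Sector.

12:00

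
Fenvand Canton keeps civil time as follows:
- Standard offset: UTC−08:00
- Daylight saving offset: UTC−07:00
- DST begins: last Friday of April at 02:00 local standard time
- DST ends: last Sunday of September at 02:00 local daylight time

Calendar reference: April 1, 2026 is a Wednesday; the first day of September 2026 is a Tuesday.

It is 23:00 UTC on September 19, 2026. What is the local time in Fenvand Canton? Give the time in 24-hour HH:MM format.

16:00

1 April 2026 is a Wednesday, so Fridays fall on 3, 10, 17, 24; the last is April 24.
1 September 2026 is a Tuesday, so Sundays fall on 6, 13, 20, 27; the last is September 27.
At the standard offset (UTC−08:00), 23:00 UTC − 8h = 15:00 Fenvand Canton standard time.
The standard-time date in Fenvand Canton, September 19, 2026, lies within the daylight-saving period (24 April – 27 September), so Fenvand Canton is on daylight time, UTC−07:00.
23:00 UTC − 7h = 16:00 local.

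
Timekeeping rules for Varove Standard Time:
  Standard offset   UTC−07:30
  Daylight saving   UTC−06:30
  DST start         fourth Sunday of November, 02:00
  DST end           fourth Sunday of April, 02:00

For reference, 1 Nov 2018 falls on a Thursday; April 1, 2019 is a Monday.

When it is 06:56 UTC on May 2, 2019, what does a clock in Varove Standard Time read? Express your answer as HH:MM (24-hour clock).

1 November 2018 is a Thursday, so the first Sunday is November 4 and the fourth is November 25.
1 April 2019 is a Monday, so the first Sunday is April 7 and the fourth is April 28.
At the standard offset (UTC−07:30), 06:56 UTC − 7h30m = 23:26 Varove Standard Time standard time (rolling into the previous day, 1 May 2019).
Daylight saving runs 25 November 2018 – 28 April 2019; the standard-time date in Varove Standard Time, May 1, 2019, is outside that window, so Varove Standard Time is on standard time at UTC−07:30.
06:56 UTC − 7h30m = 23:26 local (rolling into the previous day, 1 May 2019).

23:26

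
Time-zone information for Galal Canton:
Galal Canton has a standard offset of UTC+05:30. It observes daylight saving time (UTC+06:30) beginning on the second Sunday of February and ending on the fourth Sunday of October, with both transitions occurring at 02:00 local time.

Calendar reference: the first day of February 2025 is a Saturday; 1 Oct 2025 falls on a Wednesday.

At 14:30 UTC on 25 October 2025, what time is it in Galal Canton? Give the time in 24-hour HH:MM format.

1 February 2025 is a Saturday, so the first Sunday is February 2 and the second is February 9.
1 October 2025 is a Wednesday, so the first Sunday is October 5 and the fourth is October 26.
At the standard offset (UTC+05:30), 14:30 UTC + 5h30m = 20:00 Galal Canton standard time.
The standard-time date in Galal Canton, 25 October 2025, lies within the daylight-saving period (9 February – 26 October), so Galal Canton is on daylight time, UTC+06:30.
14:30 UTC + 6h30m = 21:00 local.

21:00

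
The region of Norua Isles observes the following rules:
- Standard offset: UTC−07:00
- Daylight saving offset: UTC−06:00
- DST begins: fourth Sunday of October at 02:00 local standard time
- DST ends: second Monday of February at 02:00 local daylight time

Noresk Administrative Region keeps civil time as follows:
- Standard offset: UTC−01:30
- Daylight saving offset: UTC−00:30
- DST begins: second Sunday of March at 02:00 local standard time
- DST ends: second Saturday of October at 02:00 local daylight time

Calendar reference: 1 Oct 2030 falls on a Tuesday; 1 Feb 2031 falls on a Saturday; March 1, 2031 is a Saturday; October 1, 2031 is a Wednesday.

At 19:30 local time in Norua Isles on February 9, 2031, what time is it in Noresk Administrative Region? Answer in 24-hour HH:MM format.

1 October 2030 is a Tuesday, so the first Sunday is October 6 and the fourth is October 27.
1 February 2031 is a Saturday, so the first Monday is February 3 and the second is February 10.
February 9, 2031 lies within the daylight-saving period (27 October 2030 – 10 February 2031), so Norua Isles is on daylight time, UTC−06:00.
19:30 Norua Isles + 6h = 01:30 UTC (rolling into the next day, 10 February 2031).
1 March 2031 is a Saturday, so the first Sunday is March 2 and the second is March 9.
1 October 2031 is a Wednesday, so the first Saturday is October 4 and the second is October 11.
At the standard offset (UTC−01:30), 01:30 UTC − 1h30m = 00:00 Noresk Administrative Region standard time.
The standard-time date in Noresk Administrative Region, February 10, 2031, does not fall between 9 March and 11 October, so daylight saving is not in effect and Noresk Administrative Region is at UTC−01:30.
01:30 UTC − 1h30m = 00:00 Noresk Administrative Region.

00:00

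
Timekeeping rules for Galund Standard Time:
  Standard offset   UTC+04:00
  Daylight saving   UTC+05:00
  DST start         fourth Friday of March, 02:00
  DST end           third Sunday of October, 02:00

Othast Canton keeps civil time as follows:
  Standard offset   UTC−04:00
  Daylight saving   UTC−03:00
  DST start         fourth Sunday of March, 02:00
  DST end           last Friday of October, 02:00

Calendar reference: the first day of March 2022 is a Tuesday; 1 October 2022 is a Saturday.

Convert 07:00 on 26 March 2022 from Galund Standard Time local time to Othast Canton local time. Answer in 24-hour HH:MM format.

22:00

1 March 2022 is a Tuesday, so the first Friday is March 4 and the fourth is March 25.
1 October 2022 is a Saturday, so the first Sunday is October 2 and the third is October 16.
26 March 2022 falls between 25 March and 16 October, so daylight saving is in effect and Galund Standard Time is at UTC+05:00.
07:00 Galund Standard Time − 5h = 02:00 UTC.
1 March 2022 is a Tuesday, so the first Sunday is March 6 and the fourth is March 27.
1 October 2022 is a Saturday, so Fridays fall on 7, 14, 21, 28; the last is October 28.
At the standard offset (UTC−04:00), 02:00 UTC − 4h = 22:00 Othast Canton standard time (rolling into the previous day, 25 March 2022).
The standard-time date in Othast Canton, 25 March 2022, is outside the daylight-saving period (27 March – 28 October), so Othast Canton is on standard time, UTC−04:00.
02:00 UTC − 4h = 22:00 Othast Canton (rolling into the previous day, 25 March 2022).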